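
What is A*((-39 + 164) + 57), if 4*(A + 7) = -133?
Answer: -14651/2 ≈ -7325.5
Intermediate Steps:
A = -161/4 (A = -7 + (¼)*(-133) = -7 - 133/4 = -161/4 ≈ -40.250)
A*((-39 + 164) + 57) = -161*((-39 + 164) + 57)/4 = -161*(125 + 57)/4 = -161/4*182 = -14651/2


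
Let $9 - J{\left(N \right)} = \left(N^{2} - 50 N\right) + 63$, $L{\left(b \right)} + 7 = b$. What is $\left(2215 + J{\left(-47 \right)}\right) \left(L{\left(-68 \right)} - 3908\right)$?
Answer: $9551234$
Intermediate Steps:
$L{\left(b \right)} = -7 + b$
$J{\left(N \right)} = -54 - N^{2} + 50 N$ ($J{\left(N \right)} = 9 - \left(\left(N^{2} - 50 N\right) + 63\right) = 9 - \left(63 + N^{2} - 50 N\right) = -54 - N^{2} + 50 N$)
$\left(2215 + J{\left(-47 \right)}\right) \left(L{\left(-68 \right)} - 3908\right) = \left(2215 - 4613\right) \left(\left(-7 - 68\right) - 3908\right) = \left(2215 - 4613\right) \left(-75 - 3908\right) = \left(2215 - 4613\right) \left(-3983\right) = \left(-2398\right) \left(-3983\right) = 9551234$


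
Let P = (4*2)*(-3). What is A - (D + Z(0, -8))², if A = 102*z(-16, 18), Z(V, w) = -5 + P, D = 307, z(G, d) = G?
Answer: -78916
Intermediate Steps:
P = -24 (P = 8*(-3) = -24)
Z(V, w) = -29 (Z(V, w) = -5 - 24 = -29)
A = -1632 (A = 102*(-16) = -1632)
A - (D + Z(0, -8))² = -1632 - (307 - 29)² = -1632 - 1*278² = -1632 - 1*77284 = -1632 - 77284 = -78916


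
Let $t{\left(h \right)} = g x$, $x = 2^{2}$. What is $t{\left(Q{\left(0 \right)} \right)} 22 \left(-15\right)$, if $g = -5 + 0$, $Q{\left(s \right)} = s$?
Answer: $6600$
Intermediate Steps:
$x = 4$
$g = -5$
$t{\left(h \right)} = -20$ ($t{\left(h \right)} = \left(-5\right) 4 = -20$)
$t{\left(Q{\left(0 \right)} \right)} 22 \left(-15\right) = \left(-20\right) 22 \left(-15\right) = \left(-440\right) \left(-15\right) = 6600$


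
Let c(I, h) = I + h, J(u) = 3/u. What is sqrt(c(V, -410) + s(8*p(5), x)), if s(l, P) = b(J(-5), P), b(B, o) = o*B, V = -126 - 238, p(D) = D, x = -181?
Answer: I*sqrt(16635)/5 ≈ 25.795*I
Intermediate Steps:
V = -364
b(B, o) = B*o
s(l, P) = -3*P/5 (s(l, P) = (3/(-5))*P = (3*(-1/5))*P = -3*P/5)
sqrt(c(V, -410) + s(8*p(5), x)) = sqrt((-364 - 410) - 3/5*(-181)) = sqrt(-774 + 543/5) = sqrt(-3327/5) = I*sqrt(16635)/5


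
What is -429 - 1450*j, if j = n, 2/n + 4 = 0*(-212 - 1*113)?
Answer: 296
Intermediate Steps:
n = -½ (n = 2/(-4 + 0*(-212 - 1*113)) = 2/(-4 + 0*(-212 - 113)) = 2/(-4 + 0*(-325)) = 2/(-4 + 0) = 2/(-4) = 2*(-¼) = -½ ≈ -0.50000)
j = -½ ≈ -0.50000
-429 - 1450*j = -429 - 1450*(-½) = -429 + 725 = 296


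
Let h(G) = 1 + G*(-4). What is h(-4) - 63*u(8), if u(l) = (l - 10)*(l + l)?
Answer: 2033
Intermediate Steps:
u(l) = 2*l*(-10 + l) (u(l) = (-10 + l)*(2*l) = 2*l*(-10 + l))
h(G) = 1 - 4*G
h(-4) - 63*u(8) = (1 - 4*(-4)) - 126*8*(-10 + 8) = (1 + 16) - 126*8*(-2) = 17 - 63*(-32) = 17 + 2016 = 2033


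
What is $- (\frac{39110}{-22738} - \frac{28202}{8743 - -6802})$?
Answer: $\frac{624611013}{176731105} \approx 3.5342$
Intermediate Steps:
$- (\frac{39110}{-22738} - \frac{28202}{8743 - -6802}) = - (39110 \left(- \frac{1}{22738}\right) - \frac{28202}{8743 + 6802}) = - (- \frac{19555}{11369} - \frac{28202}{15545}) = \left(-1\right) \left(- \frac{624611013}{176731105}\right) = \frac{624611013}{176731105}$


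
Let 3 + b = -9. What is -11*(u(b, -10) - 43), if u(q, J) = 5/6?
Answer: 2783/6 ≈ 463.83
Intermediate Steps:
b = -12 (b = -3 - 9 = -12)
u(q, J) = 5/6 (u(q, J) = 5*(1/6) = 5/6)
-11*(u(b, -10) - 43) = -11*(5/6 - 43) = -11*(-253/6) = 2783/6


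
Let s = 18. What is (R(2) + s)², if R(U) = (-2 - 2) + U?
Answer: 256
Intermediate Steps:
R(U) = -4 + U
(R(2) + s)² = ((-4 + 2) + 18)² = (-2 + 18)² = 16² = 256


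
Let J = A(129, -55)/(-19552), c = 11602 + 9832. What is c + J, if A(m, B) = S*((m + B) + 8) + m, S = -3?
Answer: 32236745/1504 ≈ 21434.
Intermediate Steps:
A(m, B) = -24 - 3*B - 2*m (A(m, B) = -3*((m + B) + 8) + m = -3*((B + m) + 8) + m = -3*(8 + B + m) + m = (-24 - 3*B - 3*m) + m = -24 - 3*B - 2*m)
c = 21434
J = 9/1504 (J = (-24 - 3*(-55) - 2*129)/(-19552) = (-24 + 165 - 258)*(-1/19552) = -117*(-1/19552) = 9/1504 ≈ 0.0059840)
c + J = 21434 + 9/1504 = 32236745/1504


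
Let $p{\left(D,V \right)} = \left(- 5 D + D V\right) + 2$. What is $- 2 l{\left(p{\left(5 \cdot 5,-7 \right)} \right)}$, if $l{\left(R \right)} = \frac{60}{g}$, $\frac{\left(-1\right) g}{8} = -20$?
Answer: $- \frac{3}{4} \approx -0.75$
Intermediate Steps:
$g = 160$ ($g = \left(-8\right) \left(-20\right) = 160$)
$p{\left(D,V \right)} = 2 - 5 D + D V$
$l{\left(R \right)} = \frac{3}{8}$ ($l{\left(R \right)} = \frac{60}{160} = 60 \cdot \frac{1}{160} = \frac{3}{8}$)
$- 2 l{\left(p{\left(5 \cdot 5,-7 \right)} \right)} = \left(-2\right) \frac{3}{8} = - \frac{3}{4}$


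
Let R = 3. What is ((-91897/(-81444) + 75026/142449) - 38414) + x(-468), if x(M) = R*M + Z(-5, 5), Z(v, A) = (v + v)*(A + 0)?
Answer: -154171346609237/3867205452 ≈ -39866.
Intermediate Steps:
Z(v, A) = 2*A*v (Z(v, A) = (2*v)*A = 2*A*v)
x(M) = -50 + 3*M (x(M) = 3*M + 2*5*(-5) = 3*M - 50 = -50 + 3*M)
((-91897/(-81444) + 75026/142449) - 38414) + x(-468) = ((-91897/(-81444) + 75026/142449) - 38414) + (-50 + 3*(-468)) = ((-91897*(-1/81444) + 75026*(1/142449)) - 38414) + (-50 - 1404) = ((91897/81444 + 75026/142449) - 38414) - 1454 = (6400351099/3867205452 - 38414) - 1454 = -148548429882029/3867205452 - 1454 = -154171346609237/3867205452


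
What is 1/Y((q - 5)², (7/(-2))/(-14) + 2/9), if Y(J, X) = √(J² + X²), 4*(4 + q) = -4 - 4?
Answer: 36*√759001/3795005 ≈ 0.0082644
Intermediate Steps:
q = -6 (q = -4 + (-4 - 4)/4 = -4 + (¼)*(-8) = -4 - 2 = -6)
1/Y((q - 5)², (7/(-2))/(-14) + 2/9) = 1/(√(((-6 - 5)²)² + ((7/(-2))/(-14) + 2/9)²)) = 1/(√(((-11)²)² + ((7*(-½))*(-1/14) + 2*(⅑))²)) = 1/(√(121² + (-7/2*(-1/14) + 2/9)²)) = 1/(√(14641 + (¼ + 2/9)²)) = 1/(√(14641 + (17/36)²)) = 1/(√(14641 + 289/1296)) = 1/(√(18975025/1296)) = 1/(5*√759001/36) = 36*√759001/3795005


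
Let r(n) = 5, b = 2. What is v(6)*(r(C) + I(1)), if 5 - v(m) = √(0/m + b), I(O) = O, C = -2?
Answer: 30 - 6*√2 ≈ 21.515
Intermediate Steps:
v(m) = 5 - √2 (v(m) = 5 - √(0/m + 2) = 5 - √(0 + 2) = 5 - √2)
v(6)*(r(C) + I(1)) = (5 - √2)*(5 + 1) = (5 - √2)*6 = 30 - 6*√2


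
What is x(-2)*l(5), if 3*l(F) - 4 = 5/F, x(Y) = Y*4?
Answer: -40/3 ≈ -13.333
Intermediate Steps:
x(Y) = 4*Y
l(F) = 4/3 + 5/(3*F) (l(F) = 4/3 + (5/F)/3 = 4/3 + 5/(3*F))
x(-2)*l(5) = (4*(-2))*((⅓)*(5 + 4*5)/5) = -8*(5 + 20)/(3*5) = -8*25/(3*5) = -8*5/3 = -40/3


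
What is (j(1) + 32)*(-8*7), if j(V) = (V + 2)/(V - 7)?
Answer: -1764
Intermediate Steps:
j(V) = (2 + V)/(-7 + V)
(j(1) + 32)*(-8*7) = ((2 + 1)/(-7 + 1) + 32)*(-8*7) = (3/(-6) + 32)*(-56) = (-⅙*3 + 32)*(-56) = (-½ + 32)*(-56) = (63/2)*(-56) = -1764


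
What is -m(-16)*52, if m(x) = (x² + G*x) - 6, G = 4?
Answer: -9672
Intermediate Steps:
m(x) = -6 + x² + 4*x (m(x) = (x² + 4*x) - 6 = -6 + x² + 4*x)
-m(-16)*52 = -(-6 + (-16)² + 4*(-16))*52 = -(-6 + 256 - 64)*52 = -186*52 = -1*9672 = -9672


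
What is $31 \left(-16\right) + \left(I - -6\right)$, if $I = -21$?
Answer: $-511$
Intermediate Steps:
$31 \left(-16\right) + \left(I - -6\right) = 31 \left(-16\right) - 15 = -496 + \left(-21 + 6\right) = -496 - 15 = -511$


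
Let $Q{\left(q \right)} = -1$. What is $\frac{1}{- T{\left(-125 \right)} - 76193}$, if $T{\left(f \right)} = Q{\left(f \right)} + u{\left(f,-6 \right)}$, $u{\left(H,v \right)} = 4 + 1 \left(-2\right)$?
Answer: $- \frac{1}{76194} \approx -1.3124 \cdot 10^{-5}$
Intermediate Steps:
$u{\left(H,v \right)} = 2$ ($u{\left(H,v \right)} = 4 - 2 = 2$)
$T{\left(f \right)} = 1$ ($T{\left(f \right)} = -1 + 2 = 1$)
$\frac{1}{- T{\left(-125 \right)} - 76193} = \frac{1}{\left(-1\right) 1 - 76193} = \frac{1}{-1 - 76193} = \frac{1}{-76194} = - \frac{1}{76194}$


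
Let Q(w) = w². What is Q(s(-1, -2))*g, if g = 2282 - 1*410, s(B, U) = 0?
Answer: 0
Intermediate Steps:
g = 1872 (g = 2282 - 410 = 1872)
Q(s(-1, -2))*g = 0²*1872 = 0*1872 = 0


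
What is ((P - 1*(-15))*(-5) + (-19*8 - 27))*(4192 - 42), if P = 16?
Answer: -1386100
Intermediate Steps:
((P - 1*(-15))*(-5) + (-19*8 - 27))*(4192 - 42) = ((16 - 1*(-15))*(-5) + (-19*8 - 27))*(4192 - 42) = ((16 + 15)*(-5) + (-152 - 27))*4150 = (31*(-5) - 179)*4150 = (-155 - 179)*4150 = -334*4150 = -1386100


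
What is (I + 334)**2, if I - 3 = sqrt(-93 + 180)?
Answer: (337 + sqrt(87))**2 ≈ 1.1994e+5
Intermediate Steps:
I = 3 + sqrt(87) (I = 3 + sqrt(-93 + 180) = 3 + sqrt(87) ≈ 12.327)
(I + 334)**2 = ((3 + sqrt(87)) + 334)**2 = (337 + sqrt(87))**2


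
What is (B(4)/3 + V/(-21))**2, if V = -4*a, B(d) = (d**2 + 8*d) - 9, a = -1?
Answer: 72361/441 ≈ 164.08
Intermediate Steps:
B(d) = -9 + d**2 + 8*d
V = 4 (V = -4*(-1) = 4)
(B(4)/3 + V/(-21))**2 = ((-9 + 4**2 + 8*4)/3 + 4/(-21))**2 = ((-9 + 16 + 32)*(1/3) + 4*(-1/21))**2 = (39*(1/3) - 4/21)**2 = (13 - 4/21)**2 = (269/21)**2 = 72361/441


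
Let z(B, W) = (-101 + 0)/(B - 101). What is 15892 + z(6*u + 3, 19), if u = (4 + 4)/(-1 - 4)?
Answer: 8550401/538 ≈ 15893.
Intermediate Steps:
u = -8/5 (u = 8/(-5) = 8*(-⅕) = -8/5 ≈ -1.6000)
z(B, W) = -101/(-101 + B)
15892 + z(6*u + 3, 19) = 15892 - 101/(-101 + (6*(-8/5) + 3)) = 15892 - 101/(-101 + (-48/5 + 3)) = 15892 - 101/(-101 - 33/5) = 15892 - 101/(-538/5) = 15892 - 101*(-5/538) = 15892 + 505/538 = 8550401/538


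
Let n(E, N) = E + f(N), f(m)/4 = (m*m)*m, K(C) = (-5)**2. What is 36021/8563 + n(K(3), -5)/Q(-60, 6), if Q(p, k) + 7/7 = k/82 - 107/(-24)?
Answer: -155086929/1190257 ≈ -130.30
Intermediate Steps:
K(C) = 25
f(m) = 4*m**3 (f(m) = 4*((m*m)*m) = 4*(m**2*m) = 4*m**3)
n(E, N) = E + 4*N**3
Q(p, k) = 83/24 + k/82 (Q(p, k) = -1 + (k/82 - 107/(-24)) = -1 + (k*(1/82) - 107*(-1/24)) = -1 + (k/82 + 107/24) = -1 + (107/24 + k/82) = 83/24 + k/82)
36021/8563 + n(K(3), -5)/Q(-60, 6) = 36021/8563 + (25 + 4*(-5)**3)/(83/24 + (1/82)*6) = 36021*(1/8563) + (25 + 4*(-125))/(83/24 + 3/41) = 36021/8563 + (25 - 500)/(3475/984) = 36021/8563 - 475*984/3475 = 36021/8563 - 18696/139 = -155086929/1190257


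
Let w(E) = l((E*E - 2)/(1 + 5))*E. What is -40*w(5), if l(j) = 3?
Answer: -600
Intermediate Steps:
w(E) = 3*E
-40*w(5) = -120*5 = -40*15 = -600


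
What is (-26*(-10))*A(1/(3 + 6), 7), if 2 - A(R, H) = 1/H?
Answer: 3380/7 ≈ 482.86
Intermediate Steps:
A(R, H) = 2 - 1/H
(-26*(-10))*A(1/(3 + 6), 7) = (-26*(-10))*(2 - 1/7) = 260*(2 - 1*1/7) = 260*(2 - 1/7) = 260*(13/7) = 3380/7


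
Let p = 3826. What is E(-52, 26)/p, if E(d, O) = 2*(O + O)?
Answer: 52/1913 ≈ 0.027182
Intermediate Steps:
E(d, O) = 4*O (E(d, O) = 2*(2*O) = 4*O)
E(-52, 26)/p = (4*26)/3826 = 104*(1/3826) = 52/1913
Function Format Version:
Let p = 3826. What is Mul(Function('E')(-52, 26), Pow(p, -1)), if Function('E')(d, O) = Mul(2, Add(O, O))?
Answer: Rational(52, 1913) ≈ 0.027182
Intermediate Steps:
Function('E')(d, O) = Mul(4, O) (Function('E')(d, O) = Mul(2, Mul(2, O)) = Mul(4, O))
Mul(Function('E')(-52, 26), Pow(p, -1)) = Mul(Mul(4, 26), Pow(3826, -1)) = Mul(104, Rational(1, 3826)) = Rational(52, 1913)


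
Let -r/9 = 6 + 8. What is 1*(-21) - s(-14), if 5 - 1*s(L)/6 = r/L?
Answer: 3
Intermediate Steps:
r = -126 (r = -9*(6 + 8) = -9*14 = -126)
s(L) = 30 + 756/L (s(L) = 30 - (-756)/L = 30 + 756/L)
1*(-21) - s(-14) = 1*(-21) - (30 + 756/(-14)) = -21 - (30 + 756*(-1/14)) = -21 - (30 - 54) = -21 - 1*(-24) = -21 + 24 = 3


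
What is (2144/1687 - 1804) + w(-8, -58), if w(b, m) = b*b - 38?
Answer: -2997342/1687 ≈ -1776.7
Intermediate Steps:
w(b, m) = -38 + b² (w(b, m) = b² - 38 = -38 + b²)
(2144/1687 - 1804) + w(-8, -58) = (2144/1687 - 1804) + (-38 + (-8)²) = (2144*(1/1687) - 1804) + (-38 + 64) = (2144/1687 - 1804) + 26 = -3041204/1687 + 26 = -2997342/1687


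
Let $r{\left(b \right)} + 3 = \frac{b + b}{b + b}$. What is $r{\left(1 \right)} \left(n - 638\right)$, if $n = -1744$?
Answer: $4764$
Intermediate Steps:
$r{\left(b \right)} = -2$ ($r{\left(b \right)} = -3 + \frac{b + b}{b + b} = -3 + \frac{2 b}{2 b} = -3 + 2 b \frac{1}{2 b} = -3 + 1 = -2$)
$r{\left(1 \right)} \left(n - 638\right) = - 2 \left(-1744 - 638\right) = \left(-2\right) \left(-2382\right) = 4764$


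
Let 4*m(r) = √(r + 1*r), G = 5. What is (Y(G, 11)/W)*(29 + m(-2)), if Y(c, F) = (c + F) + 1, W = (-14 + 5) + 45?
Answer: 493/36 + 17*I/72 ≈ 13.694 + 0.23611*I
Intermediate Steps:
W = 36 (W = -9 + 45 = 36)
Y(c, F) = 1 + F + c (Y(c, F) = (F + c) + 1 = 1 + F + c)
m(r) = √2*√r/4 (m(r) = √(r + 1*r)/4 = √(r + r)/4 = √(2*r)/4 = (√2*√r)/4 = √2*√r/4)
(Y(G, 11)/W)*(29 + m(-2)) = ((1 + 11 + 5)/36)*(29 + √2*√(-2)/4) = (17*(1/36))*(29 + √2*(I*√2)/4) = 17*(29 + I/2)/36 = 493/36 + 17*I/72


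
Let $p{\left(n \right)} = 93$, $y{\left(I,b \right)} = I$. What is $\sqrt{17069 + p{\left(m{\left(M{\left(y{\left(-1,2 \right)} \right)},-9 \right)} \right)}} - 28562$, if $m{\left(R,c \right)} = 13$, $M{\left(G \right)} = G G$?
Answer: $-28562 + \sqrt{17162} \approx -28431.0$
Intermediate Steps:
$M{\left(G \right)} = G^{2}$
$\sqrt{17069 + p{\left(m{\left(M{\left(y{\left(-1,2 \right)} \right)},-9 \right)} \right)}} - 28562 = \sqrt{17069 + 93} - 28562 = \sqrt{17162} - 28562 = -28562 + \sqrt{17162}$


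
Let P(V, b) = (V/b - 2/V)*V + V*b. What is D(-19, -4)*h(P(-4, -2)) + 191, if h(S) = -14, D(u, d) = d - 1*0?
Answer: 247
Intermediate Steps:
D(u, d) = d (D(u, d) = d + 0 = d)
P(V, b) = V*b + V*(-2/V + V/b) (P(V, b) = (-2/V + V/b)*V + V*b = V*(-2/V + V/b) + V*b = V*b + V*(-2/V + V/b))
D(-19, -4)*h(P(-4, -2)) + 191 = -4*(-14) + 191 = 56 + 191 = 247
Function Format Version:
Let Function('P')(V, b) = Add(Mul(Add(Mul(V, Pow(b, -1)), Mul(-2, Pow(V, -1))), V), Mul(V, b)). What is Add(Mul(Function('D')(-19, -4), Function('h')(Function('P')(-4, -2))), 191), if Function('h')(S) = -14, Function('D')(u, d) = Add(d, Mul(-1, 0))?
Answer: 247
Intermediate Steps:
Function('D')(u, d) = d (Function('D')(u, d) = Add(d, 0) = d)
Function('P')(V, b) = Add(Mul(V, b), Mul(V, Add(Mul(-2, Pow(V, -1)), Mul(V, Pow(b, -1))))) (Function('P')(V, b) = Add(Mul(Add(Mul(-2, Pow(V, -1)), Mul(V, Pow(b, -1))), V), Mul(V, b)) = Add(Mul(V, Add(Mul(-2, Pow(V, -1)), Mul(V, Pow(b, -1)))), Mul(V, b)) = Add(Mul(V, b), Mul(V, Add(Mul(-2, Pow(V, -1)), Mul(V, Pow(b, -1))))))
Add(Mul(Function('D')(-19, -4), Function('h')(Function('P')(-4, -2))), 191) = Add(Mul(-4, -14), 191) = Add(56, 191) = 247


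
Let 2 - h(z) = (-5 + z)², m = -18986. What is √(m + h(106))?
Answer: I*√29185 ≈ 170.84*I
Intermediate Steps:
h(z) = 2 - (-5 + z)²
√(m + h(106)) = √(-18986 + (2 - (-5 + 106)²)) = √(-18986 + (2 - 1*101²)) = √(-18986 + (2 - 1*10201)) = √(-18986 + (2 - 10201)) = √(-18986 - 10199) = √(-29185) = I*√29185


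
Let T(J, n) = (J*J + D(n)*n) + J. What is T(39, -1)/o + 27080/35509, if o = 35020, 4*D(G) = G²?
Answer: 236171003/292594160 ≈ 0.80716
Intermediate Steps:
D(G) = G²/4
T(J, n) = J + J² + n³/4 (T(J, n) = (J*J + (n²/4)*n) + J = (J² + n³/4) + J = J + J² + n³/4)
T(39, -1)/o + 27080/35509 = (39 + 39² + (¼)*(-1)³)/35020 + 27080/35509 = (39 + 1521 + (¼)*(-1))*(1/35020) + 27080*(1/35509) = (39 + 1521 - ¼)*(1/35020) + 27080/35509 = (6239/4)*(1/35020) + 27080/35509 = 367/8240 + 27080/35509 = 236171003/292594160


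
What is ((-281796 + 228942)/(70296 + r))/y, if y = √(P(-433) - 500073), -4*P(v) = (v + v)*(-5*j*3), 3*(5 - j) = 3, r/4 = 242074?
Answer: 8809*I*√57007/29603507072 ≈ 7.1047e-5*I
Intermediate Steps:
r = 968296 (r = 4*242074 = 968296)
j = 4 (j = 5 - ⅓*3 = 5 - 1 = 4)
P(v) = 30*v (P(v) = -(v + v)*-5*4*3/4 = -2*v*(-20*3)/4 = -2*v*(-60)/4 = -(-30)*v = 30*v)
y = 3*I*√57007 (y = √(30*(-433) - 500073) = √(-12990 - 500073) = √(-513063) = 3*I*√57007 ≈ 716.28*I)
((-281796 + 228942)/(70296 + r))/y = ((-281796 + 228942)/(70296 + 968296))/((3*I*√57007)) = (-52854/1038592)*(-I*√57007/171021) = (-52854*1/1038592)*(-I*√57007/171021) = -(-8809)*I*√57007/29603507072 = 8809*I*√57007/29603507072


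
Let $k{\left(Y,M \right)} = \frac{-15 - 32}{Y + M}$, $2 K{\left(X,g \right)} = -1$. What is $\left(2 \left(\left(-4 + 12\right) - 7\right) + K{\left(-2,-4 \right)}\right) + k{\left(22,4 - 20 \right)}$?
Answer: $- \frac{19}{3} \approx -6.3333$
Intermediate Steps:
$K{\left(X,g \right)} = - \frac{1}{2}$ ($K{\left(X,g \right)} = \frac{1}{2} \left(-1\right) = - \frac{1}{2}$)
$k{\left(Y,M \right)} = - \frac{47}{M + Y}$
$\left(2 \left(\left(-4 + 12\right) - 7\right) + K{\left(-2,-4 \right)}\right) + k{\left(22,4 - 20 \right)} = \left(2 \left(\left(-4 + 12\right) - 7\right) - \frac{1}{2}\right) - \frac{47}{\left(4 - 20\right) + 22} = \left(2 \left(8 - 7\right) - \frac{1}{2}\right) - \frac{47}{\left(4 - 20\right) + 22} = \left(2 \cdot 1 - \frac{1}{2}\right) - \frac{47}{-16 + 22} = \left(2 - \frac{1}{2}\right) - \frac{47}{6} = \frac{3}{2} - \frac{47}{6} = - \frac{19}{3}$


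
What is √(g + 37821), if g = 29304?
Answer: 5*√2685 ≈ 259.08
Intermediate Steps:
√(g + 37821) = √(29304 + 37821) = √67125 = 5*√2685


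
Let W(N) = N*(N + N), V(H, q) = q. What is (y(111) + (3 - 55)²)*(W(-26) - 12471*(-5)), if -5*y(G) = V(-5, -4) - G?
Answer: 173728989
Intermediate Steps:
y(G) = ⅘ + G/5 (y(G) = -(-4 - G)/5 = ⅘ + G/5)
W(N) = 2*N² (W(N) = N*(2*N) = 2*N²)
(y(111) + (3 - 55)²)*(W(-26) - 12471*(-5)) = ((⅘ + (⅕)*111) + (3 - 55)²)*(2*(-26)² - 12471*(-5)) = ((⅘ + 111/5) + (-52)²)*(2*676 + 62355) = (23 + 2704)*(1352 + 62355) = 2727*63707 = 173728989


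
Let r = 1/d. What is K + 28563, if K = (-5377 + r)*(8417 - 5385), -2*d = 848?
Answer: -862548932/53 ≈ -1.6275e+7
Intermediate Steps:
d = -424 (d = -½*848 = -424)
r = -1/424 (r = 1/(-424) = -1/424 ≈ -0.0023585)
K = -864062771/53 (K = (-5377 - 1/424)*(8417 - 5385) = -2279849/424*3032 = -864062771/53 ≈ -1.6303e+7)
K + 28563 = -864062771/53 + 28563 = -862548932/53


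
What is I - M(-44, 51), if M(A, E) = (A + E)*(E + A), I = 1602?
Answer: 1553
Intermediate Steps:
M(A, E) = (A + E)² (M(A, E) = (A + E)*(A + E) = (A + E)²)
I - M(-44, 51) = 1602 - (-44 + 51)² = 1602 - 1*7² = 1602 - 1*49 = 1602 - 49 = 1553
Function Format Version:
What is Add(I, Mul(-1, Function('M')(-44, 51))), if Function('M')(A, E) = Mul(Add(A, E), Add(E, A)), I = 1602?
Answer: 1553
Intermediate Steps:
Function('M')(A, E) = Pow(Add(A, E), 2) (Function('M')(A, E) = Mul(Add(A, E), Add(A, E)) = Pow(Add(A, E), 2))
Add(I, Mul(-1, Function('M')(-44, 51))) = Add(1602, Mul(-1, Pow(Add(-44, 51), 2))) = Add(1602, Mul(-1, Pow(7, 2))) = Add(1602, Mul(-1, 49)) = Add(1602, -49) = 1553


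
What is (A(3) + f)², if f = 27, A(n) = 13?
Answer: 1600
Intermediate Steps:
(A(3) + f)² = (13 + 27)² = 40² = 1600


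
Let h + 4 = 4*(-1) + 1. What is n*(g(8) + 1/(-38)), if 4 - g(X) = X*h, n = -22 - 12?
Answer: -38743/19 ≈ -2039.1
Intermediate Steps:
n = -34
h = -7 (h = -4 + (4*(-1) + 1) = -4 + (-4 + 1) = -4 - 3 = -7)
g(X) = 4 + 7*X (g(X) = 4 - X*(-7) = 4 - (-7)*X = 4 + 7*X)
n*(g(8) + 1/(-38)) = -34*((4 + 7*8) + 1/(-38)) = -34*((4 + 56) - 1/38) = -34*(60 - 1/38) = -34*2279/38 = -38743/19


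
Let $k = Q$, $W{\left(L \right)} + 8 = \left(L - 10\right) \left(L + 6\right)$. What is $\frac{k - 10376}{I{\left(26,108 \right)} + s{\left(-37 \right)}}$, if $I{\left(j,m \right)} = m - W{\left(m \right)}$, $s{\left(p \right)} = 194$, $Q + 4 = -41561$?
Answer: $\frac{51941}{10862} \approx 4.7819$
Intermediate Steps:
$W{\left(L \right)} = -8 + \left(-10 + L\right) \left(6 + L\right)$ ($W{\left(L \right)} = -8 + \left(L - 10\right) \left(L + 6\right) = -8 + \left(-10 + L\right) \left(6 + L\right)$)
$Q = -41565$ ($Q = -4 - 41561 = -41565$)
$k = -41565$
$I{\left(j,m \right)} = 68 - m^{2} + 5 m$ ($I{\left(j,m \right)} = m - \left(-68 + m^{2} - 4 m\right) = m + \left(68 - m^{2} + 4 m\right) = 68 - m^{2} + 5 m$)
$\frac{k - 10376}{I{\left(26,108 \right)} + s{\left(-37 \right)}} = \frac{-41565 - 10376}{\left(68 - 108^{2} + 5 \cdot 108\right) + 194} = - \frac{51941}{\left(68 - 11664 + 540\right) + 194} = - \frac{51941}{-11056 + 194} = - \frac{51941}{-10862} = \left(-51941\right) \left(- \frac{1}{10862}\right) = \frac{51941}{10862}$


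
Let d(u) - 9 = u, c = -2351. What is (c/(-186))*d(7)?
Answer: 18808/93 ≈ 202.24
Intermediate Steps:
d(u) = 9 + u
(c/(-186))*d(7) = (-2351/(-186))*(9 + 7) = -2351*(-1/186)*16 = (2351/186)*16 = 18808/93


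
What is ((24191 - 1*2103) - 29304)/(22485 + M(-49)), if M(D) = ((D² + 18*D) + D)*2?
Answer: -7216/25425 ≈ -0.28381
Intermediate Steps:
M(D) = 2*D² + 38*D (M(D) = (D² + 19*D)*2 = 2*D² + 38*D)
((24191 - 1*2103) - 29304)/(22485 + M(-49)) = ((24191 - 1*2103) - 29304)/(22485 + 2*(-49)*(19 - 49)) = ((24191 - 2103) - 29304)/(22485 + 2*(-49)*(-30)) = (22088 - 29304)/(22485 + 2940) = -7216/25425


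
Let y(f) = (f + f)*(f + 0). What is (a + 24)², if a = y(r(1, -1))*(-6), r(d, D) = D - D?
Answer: 576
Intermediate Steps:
r(d, D) = 0
y(f) = 2*f² (y(f) = (2*f)*f = 2*f²)
a = 0 (a = (2*0²)*(-6) = (2*0)*(-6) = 0*(-6) = 0)
(a + 24)² = (0 + 24)² = 24² = 576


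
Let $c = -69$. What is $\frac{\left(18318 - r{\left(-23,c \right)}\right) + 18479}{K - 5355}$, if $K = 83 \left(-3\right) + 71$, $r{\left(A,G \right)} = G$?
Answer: $- \frac{36866}{5533} \approx -6.6629$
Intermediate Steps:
$K = -178$ ($K = -249 + 71 = -178$)
$\frac{\left(18318 - r{\left(-23,c \right)}\right) + 18479}{K - 5355} = \frac{\left(18318 - -69\right) + 18479}{-178 - 5355} = \frac{\left(18318 + 69\right) + 18479}{-5533} = \left(18387 + 18479\right) \left(- \frac{1}{5533}\right) = 36866 \left(- \frac{1}{5533}\right) = - \frac{36866}{5533}$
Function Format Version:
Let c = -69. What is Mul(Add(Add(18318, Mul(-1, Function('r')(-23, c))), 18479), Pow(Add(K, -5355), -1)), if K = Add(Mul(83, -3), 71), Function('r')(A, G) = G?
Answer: Rational(-36866, 5533) ≈ -6.6629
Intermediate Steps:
K = -178 (K = Add(-249, 71) = -178)
Mul(Add(Add(18318, Mul(-1, Function('r')(-23, c))), 18479), Pow(Add(K, -5355), -1)) = Mul(Add(Add(18318, Mul(-1, -69)), 18479), Pow(Add(-178, -5355), -1)) = Mul(Add(Add(18318, 69), 18479), Pow(-5533, -1)) = Mul(Add(18387, 18479), Rational(-1, 5533)) = Mul(36866, Rational(-1, 5533)) = Rational(-36866, 5533)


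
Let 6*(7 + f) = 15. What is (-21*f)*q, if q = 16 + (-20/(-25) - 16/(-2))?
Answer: 11718/5 ≈ 2343.6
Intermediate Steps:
q = 124/5 (q = 16 + (-20*(-1/25) - 16*(-1/2)) = 16 + (4/5 + 8) = 16 + 44/5 = 124/5 ≈ 24.800)
f = -9/2 (f = -7 + (1/6)*15 = -7 + 5/2 = -9/2 ≈ -4.5000)
(-21*f)*q = -21*(-9/2)*(124/5) = (189/2)*(124/5) = 11718/5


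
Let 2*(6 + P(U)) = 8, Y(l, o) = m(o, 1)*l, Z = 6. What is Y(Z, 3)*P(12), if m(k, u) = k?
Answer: -36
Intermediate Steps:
Y(l, o) = l*o (Y(l, o) = o*l = l*o)
P(U) = -2 (P(U) = -6 + (1/2)*8 = -6 + 4 = -2)
Y(Z, 3)*P(12) = (6*3)*(-2) = 18*(-2) = -36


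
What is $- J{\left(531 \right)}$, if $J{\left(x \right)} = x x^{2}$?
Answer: $-149721291$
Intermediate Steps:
$J{\left(x \right)} = x^{3}$
$- J{\left(531 \right)} = - 531^{3} = \left(-1\right) 149721291 = -149721291$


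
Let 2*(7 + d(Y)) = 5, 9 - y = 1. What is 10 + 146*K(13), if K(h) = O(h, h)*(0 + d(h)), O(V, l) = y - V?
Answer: 3295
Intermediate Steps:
y = 8 (y = 9 - 1*1 = 9 - 1 = 8)
d(Y) = -9/2 (d(Y) = -7 + (½)*5 = -7 + 5/2 = -9/2)
O(V, l) = 8 - V
K(h) = -36 + 9*h/2 (K(h) = (8 - h)*(0 - 9/2) = (8 - h)*(-9/2) = -36 + 9*h/2)
10 + 146*K(13) = 10 + 146*(-36 + (9/2)*13) = 10 + 146*(-36 + 117/2) = 10 + 146*(45/2) = 10 + 3285 = 3295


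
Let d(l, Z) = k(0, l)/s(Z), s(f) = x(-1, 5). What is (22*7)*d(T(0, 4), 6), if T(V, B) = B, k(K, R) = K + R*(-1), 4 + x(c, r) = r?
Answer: -616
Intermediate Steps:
x(c, r) = -4 + r
s(f) = 1 (s(f) = -4 + 5 = 1)
k(K, R) = K - R
d(l, Z) = -l (d(l, Z) = (0 - l)/1 = -l*1 = -l)
(22*7)*d(T(0, 4), 6) = (22*7)*(-1*4) = 154*(-4) = -616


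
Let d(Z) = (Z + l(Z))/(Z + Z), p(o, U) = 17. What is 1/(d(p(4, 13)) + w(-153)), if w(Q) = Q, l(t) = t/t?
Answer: -17/2592 ≈ -0.0065586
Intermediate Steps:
l(t) = 1
d(Z) = (1 + Z)/(2*Z) (d(Z) = (Z + 1)/(Z + Z) = (1 + Z)/((2*Z)) = (1 + Z)*(1/(2*Z)) = (1 + Z)/(2*Z))
1/(d(p(4, 13)) + w(-153)) = 1/((½)*(1 + 17)/17 - 153) = 1/((½)*(1/17)*18 - 153) = 1/(9/17 - 153) = 1/(-2592/17) = -17/2592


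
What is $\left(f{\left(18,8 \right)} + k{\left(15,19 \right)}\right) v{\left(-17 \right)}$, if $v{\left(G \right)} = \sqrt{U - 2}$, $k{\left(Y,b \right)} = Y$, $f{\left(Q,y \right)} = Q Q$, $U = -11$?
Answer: $339 i \sqrt{13} \approx 1222.3 i$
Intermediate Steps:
$f{\left(Q,y \right)} = Q^{2}$
$v{\left(G \right)} = i \sqrt{13}$ ($v{\left(G \right)} = \sqrt{-11 - 2} = \sqrt{-13} = i \sqrt{13}$)
$\left(f{\left(18,8 \right)} + k{\left(15,19 \right)}\right) v{\left(-17 \right)} = \left(18^{2} + 15\right) i \sqrt{13} = \left(324 + 15\right) i \sqrt{13} = 339 i \sqrt{13}$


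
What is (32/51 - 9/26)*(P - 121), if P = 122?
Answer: 373/1326 ≈ 0.28130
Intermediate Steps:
(32/51 - 9/26)*(P - 121) = (32/51 - 9/26)*(122 - 121) = (32*(1/51) - 9*1/26)*1 = (32/51 - 9/26)*1 = (373/1326)*1 = 373/1326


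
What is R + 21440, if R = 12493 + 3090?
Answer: 37023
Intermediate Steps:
R = 15583
R + 21440 = 15583 + 21440 = 37023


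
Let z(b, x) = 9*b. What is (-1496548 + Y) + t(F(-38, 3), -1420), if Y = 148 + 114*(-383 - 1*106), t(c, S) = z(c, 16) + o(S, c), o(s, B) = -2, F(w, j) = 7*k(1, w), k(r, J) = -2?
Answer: -1552274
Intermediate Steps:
F(w, j) = -14 (F(w, j) = 7*(-2) = -14)
t(c, S) = -2 + 9*c (t(c, S) = 9*c - 2 = -2 + 9*c)
Y = -55598 (Y = 148 + 114*(-383 - 106) = 148 + 114*(-489) = 148 - 55746 = -55598)
(-1496548 + Y) + t(F(-38, 3), -1420) = (-1496548 - 55598) + (-2 + 9*(-14)) = -1552146 + (-2 - 126) = -1552146 - 128 = -1552274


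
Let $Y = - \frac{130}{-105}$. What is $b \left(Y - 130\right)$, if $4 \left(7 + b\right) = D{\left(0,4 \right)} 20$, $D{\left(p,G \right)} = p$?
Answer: $\frac{2704}{3} \approx 901.33$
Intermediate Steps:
$Y = \frac{26}{21}$ ($Y = \left(-130\right) \left(- \frac{1}{105}\right) = \frac{26}{21} \approx 1.2381$)
$b = -7$ ($b = -7 + \frac{0 \cdot 20}{4} = -7 + \frac{1}{4} \cdot 0 = -7 + 0 = -7$)
$b \left(Y - 130\right) = - 7 \left(\frac{26}{21} - 130\right) = \left(-7\right) \left(- \frac{2704}{21}\right) = \frac{2704}{3}$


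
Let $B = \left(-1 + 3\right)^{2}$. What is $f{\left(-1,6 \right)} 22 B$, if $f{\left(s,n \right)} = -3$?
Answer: $-264$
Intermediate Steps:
$B = 4$ ($B = 2^{2} = 4$)
$f{\left(-1,6 \right)} 22 B = \left(-3\right) 22 \cdot 4 = \left(-66\right) 4 = -264$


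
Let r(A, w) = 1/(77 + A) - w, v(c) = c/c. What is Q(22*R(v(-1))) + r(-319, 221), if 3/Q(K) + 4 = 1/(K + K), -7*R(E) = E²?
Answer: -3273111/14762 ≈ -221.73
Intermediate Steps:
v(c) = 1
R(E) = -E²/7
Q(K) = 3/(-4 + 1/(2*K)) (Q(K) = 3/(-4 + 1/(K + K)) = 3/(-4 + 1/(2*K)))
Q(22*R(v(-1))) + r(-319, 221) = -6*22*(-⅐*1²)/(-1 + 8*(22*(-⅐*1²))) + (1 - 77*221 - 1*(-319)*221)/(77 - 319) = -6*22*(-⅐*1)/(-1 + 8*(22*(-⅐*1))) + (1 - 17017 + 70499)/(-242) = -6*22*(-⅐)/(-1 + 8*(22*(-⅐))) - 1/242*53483 = -6*(-22/7)/(-1 + 8*(-22/7)) - 53483/242 = -6*(-22/7)/(-1 - 176/7) - 53483/242 = -6*(-22/7)/(-183/7) - 53483/242 = -6*(-22/7)*(-7/183) - 53483/242 = -44/61 - 53483/242 = -3273111/14762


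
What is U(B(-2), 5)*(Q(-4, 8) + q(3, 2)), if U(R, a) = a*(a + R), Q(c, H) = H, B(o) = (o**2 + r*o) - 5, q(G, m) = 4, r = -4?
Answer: 720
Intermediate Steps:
B(o) = -5 + o**2 - 4*o (B(o) = (o**2 - 4*o) - 5 = -5 + o**2 - 4*o)
U(R, a) = a*(R + a)
U(B(-2), 5)*(Q(-4, 8) + q(3, 2)) = (5*((-5 + (-2)**2 - 4*(-2)) + 5))*(8 + 4) = (5*((-5 + 4 + 8) + 5))*12 = (5*(7 + 5))*12 = (5*12)*12 = 60*12 = 720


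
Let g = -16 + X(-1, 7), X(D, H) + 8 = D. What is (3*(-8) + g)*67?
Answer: -3283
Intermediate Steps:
X(D, H) = -8 + D
g = -25 (g = -16 + (-8 - 1) = -16 - 9 = -25)
(3*(-8) + g)*67 = (3*(-8) - 25)*67 = (-24 - 25)*67 = -49*67 = -3283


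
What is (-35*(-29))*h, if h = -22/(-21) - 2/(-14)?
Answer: 3625/3 ≈ 1208.3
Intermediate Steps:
h = 25/21 (h = -22*(-1/21) - 2*(-1/14) = 22/21 + 1/7 = 25/21 ≈ 1.1905)
(-35*(-29))*h = -35*(-29)*(25/21) = 1015*(25/21) = 3625/3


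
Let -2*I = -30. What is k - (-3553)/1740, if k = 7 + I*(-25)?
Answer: -636767/1740 ≈ -365.96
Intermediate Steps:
I = 15 (I = -1/2*(-30) = 15)
k = -368 (k = 7 + 15*(-25) = 7 - 375 = -368)
k - (-3553)/1740 = -368 - (-3553)/1740 = -368 - 1*(-3553/1740) = -368 + 3553/1740 = -636767/1740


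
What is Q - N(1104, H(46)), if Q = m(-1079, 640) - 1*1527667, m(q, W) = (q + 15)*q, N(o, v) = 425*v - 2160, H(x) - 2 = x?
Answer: -397851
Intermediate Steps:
H(x) = 2 + x
N(o, v) = -2160 + 425*v
m(q, W) = q*(15 + q) (m(q, W) = (15 + q)*q = q*(15 + q))
Q = -379611 (Q = -1079*(15 - 1079) - 1*1527667 = -1079*(-1064) - 1527667 = 1148056 - 1527667 = -379611)
Q - N(1104, H(46)) = -379611 - (-2160 + 425*(2 + 46)) = -379611 - (-2160 + 425*48) = -379611 - (-2160 + 20400) = -379611 - 1*18240 = -379611 - 18240 = -397851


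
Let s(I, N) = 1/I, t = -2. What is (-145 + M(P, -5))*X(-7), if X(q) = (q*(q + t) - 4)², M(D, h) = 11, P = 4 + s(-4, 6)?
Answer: -466454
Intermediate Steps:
P = 15/4 (P = 4 + 1/(-4) = 4 - ¼ = 15/4 ≈ 3.7500)
X(q) = (-4 + q*(-2 + q))² (X(q) = (q*(q - 2) - 4)² = (q*(-2 + q) - 4)² = (-4 + q*(-2 + q))²)
(-145 + M(P, -5))*X(-7) = (-145 + 11)*(-4 + (-7)² - 2*(-7))² = -134*(-4 + 49 + 14)² = -134*59² = -134*3481 = -466454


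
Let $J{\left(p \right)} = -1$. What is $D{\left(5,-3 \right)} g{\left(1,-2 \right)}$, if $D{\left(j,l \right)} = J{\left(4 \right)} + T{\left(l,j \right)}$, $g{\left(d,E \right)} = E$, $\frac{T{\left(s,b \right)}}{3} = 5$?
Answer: $-28$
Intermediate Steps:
$T{\left(s,b \right)} = 15$ ($T{\left(s,b \right)} = 3 \cdot 5 = 15$)
$D{\left(j,l \right)} = 14$ ($D{\left(j,l \right)} = -1 + 15 = 14$)
$D{\left(5,-3 \right)} g{\left(1,-2 \right)} = 14 \left(-2\right) = -28$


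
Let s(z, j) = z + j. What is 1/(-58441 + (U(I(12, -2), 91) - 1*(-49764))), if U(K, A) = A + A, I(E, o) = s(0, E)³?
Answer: -1/8495 ≈ -0.00011772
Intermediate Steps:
s(z, j) = j + z
I(E, o) = E³ (I(E, o) = (E + 0)³ = E³)
U(K, A) = 2*A
1/(-58441 + (U(I(12, -2), 91) - 1*(-49764))) = 1/(-58441 + (2*91 - 1*(-49764))) = 1/(-58441 + (182 + 49764)) = 1/(-58441 + 49946) = 1/(-8495) = -1/8495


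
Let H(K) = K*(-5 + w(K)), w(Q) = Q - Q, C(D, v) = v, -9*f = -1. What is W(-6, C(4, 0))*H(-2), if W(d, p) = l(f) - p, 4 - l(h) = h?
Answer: 350/9 ≈ 38.889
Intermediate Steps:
f = ⅑ (f = -⅑*(-1) = ⅑ ≈ 0.11111)
w(Q) = 0
l(h) = 4 - h
W(d, p) = 35/9 - p (W(d, p) = (4 - 1*⅑) - p = (4 - ⅑) - p = 35/9 - p)
H(K) = -5*K (H(K) = K*(-5 + 0) = K*(-5) = -5*K)
W(-6, C(4, 0))*H(-2) = (35/9 - 1*0)*(-5*(-2)) = (35/9 + 0)*10 = (35/9)*10 = 350/9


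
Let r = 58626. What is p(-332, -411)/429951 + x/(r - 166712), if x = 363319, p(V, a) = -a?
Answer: -4732271031/1408232842 ≈ -3.3604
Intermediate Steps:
p(-332, -411)/429951 + x/(r - 166712) = -1*(-411)/429951 + 363319/(58626 - 166712) = 411*(1/429951) + 363319/(-108086) = 137/143317 + 363319*(-1/108086) = 137/143317 - 33029/9826 = -4732271031/1408232842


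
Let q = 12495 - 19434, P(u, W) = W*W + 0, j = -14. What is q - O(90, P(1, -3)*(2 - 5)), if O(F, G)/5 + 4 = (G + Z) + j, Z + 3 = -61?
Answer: -6394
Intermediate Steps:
Z = -64 (Z = -3 - 61 = -64)
P(u, W) = W² (P(u, W) = W² + 0 = W²)
q = -6939
O(F, G) = -410 + 5*G (O(F, G) = -20 + 5*((G - 64) - 14) = -20 + 5*((-64 + G) - 14) = -20 + 5*(-78 + G) = -20 + (-390 + 5*G) = -410 + 5*G)
q - O(90, P(1, -3)*(2 - 5)) = -6939 - (-410 + 5*((-3)²*(2 - 5))) = -6939 - (-410 + 5*(9*(-3))) = -6939 - (-410 + 5*(-27)) = -6939 - (-410 - 135) = -6939 - 1*(-545) = -6939 + 545 = -6394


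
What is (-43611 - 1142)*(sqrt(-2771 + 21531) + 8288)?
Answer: -370912864 - 89506*sqrt(4690) ≈ -3.7704e+8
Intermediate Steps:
(-43611 - 1142)*(sqrt(-2771 + 21531) + 8288) = -44753*(sqrt(18760) + 8288) = -44753*(2*sqrt(4690) + 8288) = -44753*(8288 + 2*sqrt(4690)) = -370912864 - 89506*sqrt(4690)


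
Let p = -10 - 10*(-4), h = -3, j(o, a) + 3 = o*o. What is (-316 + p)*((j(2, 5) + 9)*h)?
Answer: 8580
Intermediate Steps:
j(o, a) = -3 + o² (j(o, a) = -3 + o*o = -3 + o²)
p = 30 (p = -10 + 40 = 30)
(-316 + p)*((j(2, 5) + 9)*h) = (-316 + 30)*(((-3 + 2²) + 9)*(-3)) = -286*((-3 + 4) + 9)*(-3) = -286*(1 + 9)*(-3) = -2860*(-3) = -286*(-30) = 8580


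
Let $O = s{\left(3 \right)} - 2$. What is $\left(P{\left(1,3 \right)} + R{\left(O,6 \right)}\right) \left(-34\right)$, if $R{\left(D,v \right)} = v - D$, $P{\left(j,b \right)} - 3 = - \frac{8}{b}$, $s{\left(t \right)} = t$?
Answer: $- \frac{544}{3} \approx -181.33$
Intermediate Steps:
$P{\left(j,b \right)} = 3 - \frac{8}{b}$
$O = 1$ ($O = 3 - 2 = 1$)
$\left(P{\left(1,3 \right)} + R{\left(O,6 \right)}\right) \left(-34\right) = \left(\left(3 - \frac{8}{3}\right) + \left(6 - 1\right)\right) \left(-34\right) = \left(\left(3 - \frac{8}{3}\right) + 5\right) \left(-34\right) = \left(\frac{1}{3} + 5\right) \left(-34\right) = \frac{16}{3} \left(-34\right) = - \frac{544}{3}$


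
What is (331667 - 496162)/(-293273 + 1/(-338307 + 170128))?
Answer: 27664604605/49322359868 ≈ 0.56089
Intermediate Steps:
(331667 - 496162)/(-293273 + 1/(-338307 + 170128)) = -164495/(-293273 + 1/(-168179)) = -164495/(-293273 - 1/168179) = -164495/(-49322359868/168179) = -164495*(-168179/49322359868) = 27664604605/49322359868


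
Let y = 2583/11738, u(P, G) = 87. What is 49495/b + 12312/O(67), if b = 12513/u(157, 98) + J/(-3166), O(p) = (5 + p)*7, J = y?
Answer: 399895553251711/1085033221727 ≈ 368.56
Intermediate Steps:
y = 2583/11738 (y = 2583*(1/11738) = 2583/11738 ≈ 0.22005)
J = 2583/11738 ≈ 0.22005
O(p) = 35 + 7*p
b = 155004745961/1077712732 (b = 12513/87 + (2583/11738)/(-3166) = 12513*(1/87) + (2583/11738)*(-1/3166) = 4171/29 - 2583/37162508 = 155004745961/1077712732 ≈ 143.83)
49495/b + 12312/O(67) = 49495/(155004745961/1077712732) + 12312/(35 + 7*67) = 49495*(1077712732/155004745961) + 12312/(35 + 469) = 53341391670340/155004745961 + 12312/504 = 53341391670340/155004745961 + 12312*(1/504) = 53341391670340/155004745961 + 171/7 = 399895553251711/1085033221727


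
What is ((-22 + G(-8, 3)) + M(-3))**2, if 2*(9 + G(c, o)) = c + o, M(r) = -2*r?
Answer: 3025/4 ≈ 756.25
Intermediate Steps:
G(c, o) = -9 + c/2 + o/2 (G(c, o) = -9 + (c + o)/2 = -9 + (c/2 + o/2) = -9 + c/2 + o/2)
((-22 + G(-8, 3)) + M(-3))**2 = ((-22 + (-9 + (1/2)*(-8) + (1/2)*3)) - 2*(-3))**2 = ((-22 + (-9 - 4 + 3/2)) + 6)**2 = ((-22 - 23/2) + 6)**2 = (-67/2 + 6)**2 = (-55/2)**2 = 3025/4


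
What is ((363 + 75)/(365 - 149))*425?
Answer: 31025/36 ≈ 861.81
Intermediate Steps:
((363 + 75)/(365 - 149))*425 = (438/216)*425 = (438*(1/216))*425 = (73/36)*425 = 31025/36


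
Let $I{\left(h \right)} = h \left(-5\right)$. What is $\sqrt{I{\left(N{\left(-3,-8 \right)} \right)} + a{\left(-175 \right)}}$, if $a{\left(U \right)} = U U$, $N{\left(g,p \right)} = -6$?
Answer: $\sqrt{30655} \approx 175.09$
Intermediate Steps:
$I{\left(h \right)} = - 5 h$
$a{\left(U \right)} = U^{2}$
$\sqrt{I{\left(N{\left(-3,-8 \right)} \right)} + a{\left(-175 \right)}} = \sqrt{\left(-5\right) \left(-6\right) + \left(-175\right)^{2}} = \sqrt{30 + 30625} = \sqrt{30655}$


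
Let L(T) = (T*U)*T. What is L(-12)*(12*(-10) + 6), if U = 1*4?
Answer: -65664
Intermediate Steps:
U = 4
L(T) = 4*T**2 (L(T) = (T*4)*T = (4*T)*T = 4*T**2)
L(-12)*(12*(-10) + 6) = (4*(-12)**2)*(12*(-10) + 6) = (4*144)*(-120 + 6) = 576*(-114) = -65664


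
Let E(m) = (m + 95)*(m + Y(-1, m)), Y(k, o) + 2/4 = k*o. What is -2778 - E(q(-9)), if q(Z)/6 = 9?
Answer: -5407/2 ≈ -2703.5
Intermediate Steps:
Y(k, o) = -1/2 + k*o
q(Z) = 54 (q(Z) = 6*9 = 54)
E(m) = -95/2 - m/2 (E(m) = (m + 95)*(m + (-1/2 - m)) = (95 + m)*(-1/2) = -95/2 - m/2)
-2778 - E(q(-9)) = -2778 - (-95/2 - 1/2*54) = -2778 - (-95/2 - 27) = -2778 - 1*(-149/2) = -2778 + 149/2 = -5407/2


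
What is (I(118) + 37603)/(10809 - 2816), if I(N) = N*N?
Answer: 51527/7993 ≈ 6.4465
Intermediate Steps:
I(N) = N²
(I(118) + 37603)/(10809 - 2816) = (118² + 37603)/(10809 - 2816) = (13924 + 37603)/7993 = 51527*(1/7993) = 51527/7993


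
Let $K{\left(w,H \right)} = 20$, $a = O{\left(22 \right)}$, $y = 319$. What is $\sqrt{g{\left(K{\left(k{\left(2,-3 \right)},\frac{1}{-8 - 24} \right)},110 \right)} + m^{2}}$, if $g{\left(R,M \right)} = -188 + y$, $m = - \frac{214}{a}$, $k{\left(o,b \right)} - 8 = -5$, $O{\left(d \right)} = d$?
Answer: $\frac{10 \sqrt{273}}{11} \approx 15.021$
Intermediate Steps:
$a = 22$
$k{\left(o,b \right)} = 3$ ($k{\left(o,b \right)} = 8 - 5 = 3$)
$m = - \frac{107}{11}$ ($m = - \frac{214}{22} = \left(-214\right) \frac{1}{22} = - \frac{107}{11} \approx -9.7273$)
$g{\left(R,M \right)} = 131$ ($g{\left(R,M \right)} = -188 + 319 = 131$)
$\sqrt{g{\left(K{\left(k{\left(2,-3 \right)},\frac{1}{-8 - 24} \right)},110 \right)} + m^{2}} = \sqrt{131 + \left(- \frac{107}{11}\right)^{2}} = \sqrt{131 + \frac{11449}{121}} = \sqrt{\frac{27300}{121}} = \frac{10 \sqrt{273}}{11}$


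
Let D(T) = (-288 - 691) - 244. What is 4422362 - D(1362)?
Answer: 4423585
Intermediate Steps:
D(T) = -1223 (D(T) = -979 - 244 = -1223)
4422362 - D(1362) = 4422362 - 1*(-1223) = 4422362 + 1223 = 4423585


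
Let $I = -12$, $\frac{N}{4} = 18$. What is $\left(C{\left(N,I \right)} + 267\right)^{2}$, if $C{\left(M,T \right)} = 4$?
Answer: $73441$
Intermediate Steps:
$N = 72$ ($N = 4 \cdot 18 = 72$)
$\left(C{\left(N,I \right)} + 267\right)^{2} = \left(4 + 267\right)^{2} = 271^{2} = 73441$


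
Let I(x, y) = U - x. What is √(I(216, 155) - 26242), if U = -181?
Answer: I*√26639 ≈ 163.21*I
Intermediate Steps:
I(x, y) = -181 - x
√(I(216, 155) - 26242) = √((-181 - 1*216) - 26242) = √((-181 - 216) - 26242) = √(-397 - 26242) = √(-26639) = I*√26639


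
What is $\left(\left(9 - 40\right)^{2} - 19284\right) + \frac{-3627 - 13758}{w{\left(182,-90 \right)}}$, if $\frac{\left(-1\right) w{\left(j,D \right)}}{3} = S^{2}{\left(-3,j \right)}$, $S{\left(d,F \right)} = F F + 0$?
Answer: $- \frac{20103984160653}{1097199376} \approx -18323.0$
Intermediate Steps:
$S{\left(d,F \right)} = F^{2}$ ($S{\left(d,F \right)} = F^{2} + 0 = F^{2}$)
$w{\left(j,D \right)} = - 3 j^{4}$ ($w{\left(j,D \right)} = - 3 \left(j^{2}\right)^{2} = - 3 j^{4}$)
$\left(\left(9 - 40\right)^{2} - 19284\right) + \frac{-3627 - 13758}{w{\left(182,-90 \right)}} = \left(\left(9 - 40\right)^{2} - 19284\right) + \frac{-3627 - 13758}{\left(-3\right) 182^{4}} = \left(\left(-31\right)^{2} - 19284\right) - \frac{17385}{\left(-3\right) 1097199376} = \left(961 - 19284\right) - \frac{17385}{-3291598128} = -18323 - - \frac{5795}{1097199376} = -18323 + \frac{5795}{1097199376} = - \frac{20103984160653}{1097199376}$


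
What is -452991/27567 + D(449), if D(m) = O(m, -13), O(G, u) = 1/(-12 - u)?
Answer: -141808/9189 ≈ -15.432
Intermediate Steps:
D(m) = 1 (D(m) = -1/(12 - 13) = -1/(-1) = -1*(-1) = 1)
-452991/27567 + D(449) = -452991/27567 + 1 = -452991*1/27567 + 1 = -150997/9189 + 1 = -141808/9189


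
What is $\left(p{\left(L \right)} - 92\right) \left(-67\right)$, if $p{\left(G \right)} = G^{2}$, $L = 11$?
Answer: $-1943$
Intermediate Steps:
$\left(p{\left(L \right)} - 92\right) \left(-67\right) = \left(11^{2} - 92\right) \left(-67\right) = \left(121 - 92\right) \left(-67\right) = 29 \left(-67\right) = -1943$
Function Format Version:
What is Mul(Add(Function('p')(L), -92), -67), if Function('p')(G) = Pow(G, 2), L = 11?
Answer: -1943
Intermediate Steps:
Mul(Add(Function('p')(L), -92), -67) = Mul(Add(Pow(11, 2), -92), -67) = Mul(Add(121, -92), -67) = Mul(29, -67) = -1943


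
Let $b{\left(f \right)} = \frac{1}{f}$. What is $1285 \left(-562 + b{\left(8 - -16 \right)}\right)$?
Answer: $- \frac{17330795}{24} \approx -7.2212 \cdot 10^{5}$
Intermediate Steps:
$1285 \left(-562 + b{\left(8 - -16 \right)}\right) = 1285 \left(-562 + \frac{1}{8 - -16}\right) = 1285 \left(-562 + \frac{1}{8 + 16}\right) = 1285 \left(-562 + \frac{1}{24}\right) = 1285 \left(- \frac{13487}{24}\right) = - \frac{17330795}{24}$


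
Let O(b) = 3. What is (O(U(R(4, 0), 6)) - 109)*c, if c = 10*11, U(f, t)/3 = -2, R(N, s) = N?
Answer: -11660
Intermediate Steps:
U(f, t) = -6 (U(f, t) = 3*(-2) = -6)
c = 110
(O(U(R(4, 0), 6)) - 109)*c = (3 - 109)*110 = -106*110 = -11660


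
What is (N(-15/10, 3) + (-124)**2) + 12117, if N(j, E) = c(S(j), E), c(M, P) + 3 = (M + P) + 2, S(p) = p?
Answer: 54987/2 ≈ 27494.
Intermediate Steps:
c(M, P) = -1 + M + P (c(M, P) = -3 + ((M + P) + 2) = -3 + (2 + M + P) = -1 + M + P)
N(j, E) = -1 + E + j (N(j, E) = -1 + j + E = -1 + E + j)
(N(-15/10, 3) + (-124)**2) + 12117 = ((-1 + 3 - 15/10) + (-124)**2) + 12117 = ((-1 + 3 - 15*1/10) + 15376) + 12117 = ((-1 + 3 - 3/2) + 15376) + 12117 = (1/2 + 15376) + 12117 = 30753/2 + 12117 = 54987/2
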